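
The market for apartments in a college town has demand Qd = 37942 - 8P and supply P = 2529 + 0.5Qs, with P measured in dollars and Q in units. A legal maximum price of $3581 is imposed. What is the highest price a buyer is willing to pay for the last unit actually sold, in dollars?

4479.75

Rearranging supply gives Qs = 2P - 5058. Setting quantity demanded equal to quantity supplied, 37942 - 8P = 2P - 5058, gives P* = 4300 and Q* = 3542.
Because the ceiling (3581) lies below the market-clearing price, it is binding.
At P = 3581: Qd = 37942 - 8·3581 = 9294 and Qs = 2·3581 - 5058 = 2104.
Only 2104 units reach the market. On the demand curve, the marginal buyer's willingness to pay at Q = 2104 is (37942 - 2104)/8 = 4479.75.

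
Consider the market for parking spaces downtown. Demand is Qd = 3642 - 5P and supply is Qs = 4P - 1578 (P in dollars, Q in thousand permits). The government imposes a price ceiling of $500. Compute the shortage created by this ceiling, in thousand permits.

Equilibrium: 3642 - 5P = 4P - 1578, so 5220 = 9P and P* = 580, Q* = 742.
The ceiling of 500 is below the equilibrium price 580, so it binds.
At P = 500: Qd = 3642 - 5·500 = 1142 and Qs = 4·500 - 1578 = 422.
Shortage = Qd - Qs = 1142 - 422 = 720.

720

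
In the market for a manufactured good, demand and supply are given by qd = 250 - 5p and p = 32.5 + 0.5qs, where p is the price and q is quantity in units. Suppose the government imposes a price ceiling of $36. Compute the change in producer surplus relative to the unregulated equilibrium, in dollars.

Rearranging supply gives qs = 2p - 65. Setting quantity demanded equal to quantity supplied, 250 - 5p = 2p - 65, gives p* = 45 and q* = 25.
The ceiling of 36 is below the equilibrium price 45, so it binds.
At p = 36: qd = 250 - 5·36 = 70 and qs = 2·36 - 65 = 7.
Producer surplus without the control is ½ · (45 - 32.5) · 25 = 156.25.
With the ceiling, producers sell 7 units at 36, so PS = ½ · (36 - 32.5) · 7 = 12.25.
Change in producer surplus = 12.25 - 156.25 = -144.

-144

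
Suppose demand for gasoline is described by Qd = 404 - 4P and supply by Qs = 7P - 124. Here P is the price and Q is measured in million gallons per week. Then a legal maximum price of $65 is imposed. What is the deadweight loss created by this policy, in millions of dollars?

0

Setting quantity demanded equal to quantity supplied, 404 - 4P = 7P - 124, gives P* = 48 and Q* = 212.
The ceiling of 65 is above the equilibrium price 48, so it is not binding; the market clears at P* = 48, Q* = 212.
Since the control does not bind, no trades are prevented and deadweight loss is zero.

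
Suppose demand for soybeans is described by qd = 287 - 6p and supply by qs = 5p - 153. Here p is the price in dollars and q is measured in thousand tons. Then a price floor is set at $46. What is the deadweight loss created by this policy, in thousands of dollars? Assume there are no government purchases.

Equilibrium: 287 - 6p = 5p - 153, so 440 = 11p and p* = 40, q* = 47.
Because the floor (46) lies above the market-clearing price, it is binding.
At p = 46: qd = 287 - 6·46 = 11 and qs = 5·46 - 153 = 77.
Quantity traded falls to 11. At q = 11 the demand price is (287 - 11)/6 = 46 and the supply price is (153 + 11)/5 = 32.8.
Deadweight loss = ½ · (46 - 32.8) · (47 - 11) = ½ · 13.2 · 36 = 237.6.

237.6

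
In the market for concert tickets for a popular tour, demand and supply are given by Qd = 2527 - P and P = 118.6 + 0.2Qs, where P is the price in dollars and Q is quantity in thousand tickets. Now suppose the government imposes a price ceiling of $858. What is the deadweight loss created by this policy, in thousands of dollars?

0

Rearranging supply gives Qs = 5P - 593. Setting quantity demanded equal to quantity supplied, 2527 - P = 5P - 593, gives P* = 520 and Q* = 2007.
The ceiling of 858 is above the equilibrium price 520, so it is not binding; the market clears at P* = 520, Q* = 2007.
Since the control does not bind, no trades are prevented and deadweight loss is zero.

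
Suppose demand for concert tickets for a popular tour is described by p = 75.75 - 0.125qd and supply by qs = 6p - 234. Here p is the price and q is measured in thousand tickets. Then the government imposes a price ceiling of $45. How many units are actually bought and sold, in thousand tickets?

36

Rearranging demand gives qd = 606 - 8p. Without the control the market clears where 606 - 8p = 6p - 234, i.e. p* = 60 and q* = 126.
Since 45 < 60, the ceiling is binding.
At p = 45: qd = 606 - 8·45 = 246 and qs = 6·45 - 234 = 36.
The quantity actually transacted is the short side, supply: 36.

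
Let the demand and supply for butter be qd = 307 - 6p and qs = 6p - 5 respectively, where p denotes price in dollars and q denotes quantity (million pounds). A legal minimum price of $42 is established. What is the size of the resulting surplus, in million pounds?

192

Without the control the market clears where 307 - 6p = 6p - 5, i.e. p* = 26 and q* = 151.
The floor of 42 is above the equilibrium price 26, so it binds.
At p = 42: qd = 307 - 6·42 = 55 and qs = 6·42 - 5 = 247.
Surplus = qs - qd = 247 - 55 = 192.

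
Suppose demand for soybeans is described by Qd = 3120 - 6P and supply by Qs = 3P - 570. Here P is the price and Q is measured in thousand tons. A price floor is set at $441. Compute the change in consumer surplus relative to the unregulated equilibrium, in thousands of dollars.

-17577

Equilibrium: 3120 - 6P = 3P - 570, so 3690 = 9P and P* = 410, Q* = 660.
Because the floor (441) lies above the market-clearing price, it is binding.
At P = 441: Qd = 3120 - 6·441 = 474 and Qs = 3·441 - 570 = 753.
Consumer surplus without the control is ½ · (520 - 410) · 660 = 36300.
With the floor, consumers buy 474 units at 441, so CS = ½ · (520 - 441) · 474 = 18723.
Change in consumer surplus = 18723 - 36300 = -17577.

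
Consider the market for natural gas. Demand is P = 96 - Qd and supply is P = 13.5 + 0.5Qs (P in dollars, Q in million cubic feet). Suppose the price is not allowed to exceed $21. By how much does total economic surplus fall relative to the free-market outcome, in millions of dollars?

1200

Rearranging demand gives Qd = 96 - P; rearranging supply gives Qs = 2P - 27. In a free market, 96 - P = 2P - 27 gives the equilibrium P* = 41, Q* = 55.
Because the ceiling (21) lies below the market-clearing price, it is binding.
At P = 21: Qd = 96 - 21 = 75 and Qs = 2·21 - 27 = 15.
Quantity traded falls to 15. At Q = 15 the demand price is 96 - 15 = 81 and the supply price is (27 + 15)/2 = 21.
Deadweight loss = ½ · (81 - 21) · (55 - 15) = ½ · 60 · 40 = 1200.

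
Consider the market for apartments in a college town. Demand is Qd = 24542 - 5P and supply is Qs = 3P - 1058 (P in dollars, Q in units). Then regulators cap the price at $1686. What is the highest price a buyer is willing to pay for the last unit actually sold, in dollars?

4108.4

Setting quantity demanded equal to quantity supplied, 24542 - 5P = 3P - 1058, gives P* = 3200 and Q* = 8542.
The ceiling of 1686 is below the equilibrium price 3200, so it binds.
At P = 1686: Qd = 24542 - 5·1686 = 16112 and Qs = 3·1686 - 1058 = 4000.
Only 4000 units reach the market. On the demand curve, the marginal buyer's willingness to pay at Q = 4000 is (24542 - 4000)/5 = 4108.4.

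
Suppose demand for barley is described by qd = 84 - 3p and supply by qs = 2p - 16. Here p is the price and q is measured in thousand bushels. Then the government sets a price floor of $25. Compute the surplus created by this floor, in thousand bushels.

In a free market, 84 - 3p = 2p - 16 gives the equilibrium p* = 20, q* = 24.
Since 25 > 20, the floor is binding.
At p = 25: qd = 84 - 3·25 = 9 and qs = 2·25 - 16 = 34.
Surplus = qs - qd = 34 - 9 = 25.

25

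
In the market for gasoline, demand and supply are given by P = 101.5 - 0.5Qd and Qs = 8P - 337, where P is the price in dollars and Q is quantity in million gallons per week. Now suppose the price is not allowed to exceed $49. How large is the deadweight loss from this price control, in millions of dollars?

500

Rearranging demand gives Qd = 203 - 2P. Without the control the market clears where 203 - 2P = 8P - 337, i.e. P* = 54 and Q* = 95.
Since 49 < 54, the ceiling is binding.
At P = 49: Qd = 203 - 2·49 = 105 and Qs = 8·49 - 337 = 55.
Quantity traded falls to 55. At Q = 55 the demand price is (203 - 55)/2 = 74 and the supply price is (337 + 55)/8 = 49.
Deadweight loss = ½ · (74 - 49) · (95 - 55) = ½ · 25 · 40 = 500.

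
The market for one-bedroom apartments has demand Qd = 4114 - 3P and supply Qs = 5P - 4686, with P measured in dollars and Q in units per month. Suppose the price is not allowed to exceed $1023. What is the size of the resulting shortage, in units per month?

616

Without the control the market clears where 4114 - 3P = 5P - 4686, i.e. P* = 1100 and Q* = 814.
Because the ceiling (1023) lies below the market-clearing price, it is binding.
At P = 1023: Qd = 4114 - 3·1023 = 1045 and Qs = 5·1023 - 4686 = 429.
Shortage = Qd - Qs = 1045 - 429 = 616.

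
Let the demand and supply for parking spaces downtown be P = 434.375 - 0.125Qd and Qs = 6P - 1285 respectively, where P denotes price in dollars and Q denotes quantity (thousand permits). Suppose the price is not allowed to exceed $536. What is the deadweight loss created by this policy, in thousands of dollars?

Rearranging demand gives Qd = 3475 - 8P. Setting quantity demanded equal to quantity supplied, 3475 - 8P = 6P - 1285, gives P* = 340 and Q* = 755.
Since 536 is above P* = 340, the ceiling does not bind and the free-market outcome prevails.
Since the control does not bind, no trades are prevented and deadweight loss is zero.

0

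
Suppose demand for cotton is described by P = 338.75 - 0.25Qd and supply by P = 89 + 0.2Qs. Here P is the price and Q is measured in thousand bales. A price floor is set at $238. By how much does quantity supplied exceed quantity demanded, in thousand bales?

Rearranging demand gives Qd = 1355 - 4P; rearranging supply gives Qs = 5P - 445. Setting quantity demanded equal to quantity supplied, 1355 - 4P = 5P - 445, gives P* = 200 and Q* = 555.
Because the floor (238) lies above the market-clearing price, it is binding.
At P = 238: Qd = 1355 - 4·238 = 403 and Qs = 5·238 - 445 = 745.
Surplus = Qs - Qd = 745 - 403 = 342.

342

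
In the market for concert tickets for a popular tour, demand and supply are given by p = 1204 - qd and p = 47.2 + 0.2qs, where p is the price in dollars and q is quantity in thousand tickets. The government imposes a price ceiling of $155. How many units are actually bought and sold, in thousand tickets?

539

Rearranging demand gives qd = 1204 - p; rearranging supply gives qs = 5p - 236. In a free market, 1204 - p = 5p - 236 gives the equilibrium p* = 240, q* = 964.
Since 155 < 240, the ceiling is binding.
At p = 155: qd = 1204 - 155 = 1049 and qs = 5·155 - 236 = 539.
The quantity actually transacted is the short side, supply: 539.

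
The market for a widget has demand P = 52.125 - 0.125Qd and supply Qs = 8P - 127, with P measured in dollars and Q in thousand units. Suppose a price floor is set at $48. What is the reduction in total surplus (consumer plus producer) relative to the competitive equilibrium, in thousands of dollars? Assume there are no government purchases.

Rearranging demand gives Qd = 417 - 8P. Equilibrium: 417 - 8P = 8P - 127, so 544 = 16P and P* = 34, Q* = 145.
Because the floor (48) lies above the market-clearing price, it is binding.
At P = 48: Qd = 417 - 8·48 = 33 and Qs = 8·48 - 127 = 257.
Quantity traded falls to 33. At Q = 33 the demand price is (417 - 33)/8 = 48 and the supply price is (127 + 33)/8 = 20.
Deadweight loss = ½ · (48 - 20) · (145 - 33) = ½ · 28 · 112 = 1568.

1568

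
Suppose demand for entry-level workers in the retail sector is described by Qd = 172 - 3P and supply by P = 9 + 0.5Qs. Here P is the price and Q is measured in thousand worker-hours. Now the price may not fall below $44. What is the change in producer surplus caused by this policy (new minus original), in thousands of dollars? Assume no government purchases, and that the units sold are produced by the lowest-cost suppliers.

Rearranging supply gives Qs = 2P - 18. In a free market, 172 - 3P = 2P - 18 gives the equilibrium P* = 38, Q* = 58.
Since 44 > 38, the floor is binding.
At P = 44: Qd = 172 - 3·44 = 40 and Qs = 2·44 - 18 = 70.
Producer surplus without the control is ½ · (38 - 9) · 58 = 841.
With the floor, 40 units are sold at 44. The supply price at Q = 40 is 29, so PS = ½ · [(44 - 9) + (44 - 29)] · 40 = 1000.
Change in producer surplus = 1000 - 841 = 159.

159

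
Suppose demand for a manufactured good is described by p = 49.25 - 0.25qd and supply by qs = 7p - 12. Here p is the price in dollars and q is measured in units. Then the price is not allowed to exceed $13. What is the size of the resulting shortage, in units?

Rearranging demand gives qd = 197 - 4p. Without the control the market clears where 197 - 4p = 7p - 12, i.e. p* = 19 and q* = 121.
Since 13 < 19, the ceiling is binding.
At p = 13: qd = 197 - 4·13 = 145 and qs = 7·13 - 12 = 79.
Shortage = qd - qs = 145 - 79 = 66.

66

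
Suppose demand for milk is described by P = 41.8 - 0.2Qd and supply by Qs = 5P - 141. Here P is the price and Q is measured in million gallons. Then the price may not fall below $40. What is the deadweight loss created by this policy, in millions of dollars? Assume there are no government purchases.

125

Rearranging demand gives Qd = 209 - 5P. Without the control the market clears where 209 - 5P = 5P - 141, i.e. P* = 35 and Q* = 34.
Because the floor (40) lies above the market-clearing price, it is binding.
At P = 40: Qd = 209 - 5·40 = 9 and Qs = 5·40 - 141 = 59.
Quantity traded falls to 9. At Q = 9 the demand price is (209 - 9)/5 = 40 and the supply price is (141 + 9)/5 = 30.
Deadweight loss = ½ · (40 - 30) · (34 - 9) = ½ · 10 · 25 = 125.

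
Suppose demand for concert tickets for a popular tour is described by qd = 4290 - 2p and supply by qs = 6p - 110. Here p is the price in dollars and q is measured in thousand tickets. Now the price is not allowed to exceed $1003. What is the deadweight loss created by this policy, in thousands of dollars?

Setting quantity demanded equal to quantity supplied, 4290 - 2p = 6p - 110, gives p* = 550 and q* = 3190.
The ceiling of 1003 is above the equilibrium price 550, so it is not binding; the market clears at p* = 550, q* = 3190.
Since the control does not bind, no trades are prevented and deadweight loss is zero.

0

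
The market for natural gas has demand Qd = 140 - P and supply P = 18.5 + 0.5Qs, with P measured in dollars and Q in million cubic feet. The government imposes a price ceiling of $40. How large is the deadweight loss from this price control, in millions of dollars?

Rearranging supply gives Qs = 2P - 37. Equilibrium: 140 - P = 2P - 37, so 177 = 3P and P* = 59, Q* = 81.
Since 40 < 59, the ceiling is binding.
At P = 40: Qd = 140 - 40 = 100 and Qs = 2·40 - 37 = 43.
Quantity traded falls to 43. At Q = 43 the demand price is 140 - 43 = 97 and the supply price is (37 + 43)/2 = 40.
Deadweight loss = ½ · (97 - 40) · (81 - 43) = ½ · 57 · 38 = 1083.

1083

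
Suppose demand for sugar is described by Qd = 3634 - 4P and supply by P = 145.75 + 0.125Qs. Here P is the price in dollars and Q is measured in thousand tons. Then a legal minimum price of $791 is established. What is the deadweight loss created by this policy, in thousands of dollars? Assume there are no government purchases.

458643

Rearranging supply gives Qs = 8P - 1166. In a free market, 3634 - 4P = 8P - 1166 gives the equilibrium P* = 400, Q* = 2034.
The floor of 791 is above the equilibrium price 400, so it binds.
At P = 791: Qd = 3634 - 4·791 = 470 and Qs = 8·791 - 1166 = 5162.
Quantity traded falls to 470. At Q = 470 the demand price is (3634 - 470)/4 = 791 and the supply price is (1166 + 470)/8 = 204.5.
Deadweight loss = ½ · (791 - 204.5) · (2034 - 470) = ½ · 586.5 · 1564 = 458643.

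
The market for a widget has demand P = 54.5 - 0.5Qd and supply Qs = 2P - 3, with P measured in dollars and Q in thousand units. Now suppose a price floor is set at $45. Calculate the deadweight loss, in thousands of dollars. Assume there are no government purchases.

Rearranging demand gives Qd = 109 - 2P. In a free market, 109 - 2P = 2P - 3 gives the equilibrium P* = 28, Q* = 53.
Because the floor (45) lies above the market-clearing price, it is binding.
At P = 45: Qd = 109 - 2·45 = 19 and Qs = 2·45 - 3 = 87.
Quantity traded falls to 19. At Q = 19 the demand price is (109 - 19)/2 = 45 and the supply price is (3 + 19)/2 = 11.
Deadweight loss = ½ · (45 - 11) · (53 - 19) = ½ · 34 · 34 = 578.

578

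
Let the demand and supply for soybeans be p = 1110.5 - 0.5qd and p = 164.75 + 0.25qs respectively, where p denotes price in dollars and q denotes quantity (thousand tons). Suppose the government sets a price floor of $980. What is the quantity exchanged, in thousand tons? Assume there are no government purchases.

Rearranging demand gives qd = 2221 - 2p; rearranging supply gives qs = 4p - 659. Equilibrium: 2221 - 2p = 4p - 659, so 2880 = 6p and p* = 480, q* = 1261.
Because the floor (980) lies above the market-clearing price, it is binding.
At p = 980: qd = 2221 - 2·980 = 261 and qs = 4·980 - 659 = 3261.
The quantity actually transacted is the short side, demand: 261.

261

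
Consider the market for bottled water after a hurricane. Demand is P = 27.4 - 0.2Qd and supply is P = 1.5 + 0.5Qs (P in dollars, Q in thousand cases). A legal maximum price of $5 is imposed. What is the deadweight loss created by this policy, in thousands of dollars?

Rearranging demand gives Qd = 137 - 5P; rearranging supply gives Qs = 2P - 3. Setting quantity demanded equal to quantity supplied, 137 - 5P = 2P - 3, gives P* = 20 and Q* = 37.
Since 5 < 20, the ceiling is binding.
At P = 5: Qd = 137 - 5·5 = 112 and Qs = 2·5 - 3 = 7.
Quantity traded falls to 7. At Q = 7 the demand price is (137 - 7)/5 = 26 and the supply price is (3 + 7)/2 = 5.
Deadweight loss = ½ · (26 - 5) · (37 - 7) = ½ · 21 · 30 = 315.

315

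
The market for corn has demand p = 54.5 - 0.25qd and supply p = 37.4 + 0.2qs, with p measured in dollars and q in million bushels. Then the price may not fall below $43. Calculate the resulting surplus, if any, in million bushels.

0

Rearranging demand gives qd = 218 - 4p; rearranging supply gives qs = 5p - 187. In a free market, 218 - 4p = 5p - 187 gives the equilibrium p* = 45, q* = 38.
The floor of 43 is below the equilibrium price 45, so it is not binding; the market clears at p* = 45, q* = 38.
Since the control does not bind, there is no surplus.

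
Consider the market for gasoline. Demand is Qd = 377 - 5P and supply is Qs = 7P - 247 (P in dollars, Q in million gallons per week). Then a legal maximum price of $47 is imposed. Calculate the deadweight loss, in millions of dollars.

Setting quantity demanded equal to quantity supplied, 377 - 5P = 7P - 247, gives P* = 52 and Q* = 117.
The ceiling of 47 is below the equilibrium price 52, so it binds.
At P = 47: Qd = 377 - 5·47 = 142 and Qs = 7·47 - 247 = 82.
Quantity traded falls to 82. At Q = 82 the demand price is (377 - 82)/5 = 59 and the supply price is (247 + 82)/7 = 47.
Deadweight loss = ½ · (59 - 47) · (117 - 82) = ½ · 12 · 35 = 210.

210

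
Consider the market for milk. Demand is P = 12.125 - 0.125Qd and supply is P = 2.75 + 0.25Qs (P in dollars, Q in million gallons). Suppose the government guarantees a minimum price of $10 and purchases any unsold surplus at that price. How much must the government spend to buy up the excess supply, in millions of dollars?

Rearranging demand gives Qd = 97 - 8P; rearranging supply gives Qs = 4P - 11. Without the control the market clears where 97 - 8P = 4P - 11, i.e. P* = 9 and Q* = 25.
The floor of 10 is above the equilibrium price 9, so it binds.
At P = 10: Qd = 97 - 8·10 = 17 and Qs = 4·10 - 11 = 29.
Surplus = Qs - Qd = 12.
Government expenditure = surplus × support price = 12 × 10 = 120.

120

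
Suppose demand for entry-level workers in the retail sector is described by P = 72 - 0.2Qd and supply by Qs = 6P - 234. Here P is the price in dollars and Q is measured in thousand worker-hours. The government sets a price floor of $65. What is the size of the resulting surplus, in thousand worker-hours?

Rearranging demand gives Qd = 360 - 5P. Setting quantity demanded equal to quantity supplied, 360 - 5P = 6P - 234, gives P* = 54 and Q* = 90.
Because the floor (65) lies above the market-clearing price, it is binding.
At P = 65: Qd = 360 - 5·65 = 35 and Qs = 6·65 - 234 = 156.
Surplus = Qs - Qd = 156 - 35 = 121.

121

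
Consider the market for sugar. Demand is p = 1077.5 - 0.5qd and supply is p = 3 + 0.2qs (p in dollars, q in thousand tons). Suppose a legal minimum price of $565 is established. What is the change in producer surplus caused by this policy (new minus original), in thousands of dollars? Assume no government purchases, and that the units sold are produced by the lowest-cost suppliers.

235365

Rearranging demand gives qd = 2155 - 2p; rearranging supply gives qs = 5p - 15. Equilibrium: 2155 - 2p = 5p - 15, so 2170 = 7p and p* = 310, q* = 1535.
The floor of 565 is above the equilibrium price 310, so it binds.
At p = 565: qd = 2155 - 2·565 = 1025 and qs = 5·565 - 15 = 2810.
Producer surplus without the control is ½ · (310 - 3) · 1535 = 235622.5.
With the floor, 1025 units are sold at 565. The supply price at q = 1025 is 208, so PS = ½ · [(565 - 3) + (565 - 208)] · 1025 = 470987.5.
Change in producer surplus = 470987.5 - 235622.5 = 235365.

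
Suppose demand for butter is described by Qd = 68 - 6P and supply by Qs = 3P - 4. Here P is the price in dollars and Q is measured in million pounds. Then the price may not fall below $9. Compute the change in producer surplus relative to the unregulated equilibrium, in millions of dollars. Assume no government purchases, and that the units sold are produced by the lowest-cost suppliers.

In a free market, 68 - 6P = 3P - 4 gives the equilibrium P* = 8, Q* = 20.
Since 9 > 8, the floor is binding.
At P = 9: Qd = 68 - 6·9 = 14 and Qs = 3·9 - 4 = 23.
Producer surplus without the control is ½ · (8 - 4/3) · 20 = 200/3.
With the floor, 14 units are sold at 9. The supply price at Q = 14 is 6, so PS = ½ · [(9 - 4/3) + (9 - 6)] · 14 = 224/3.
Change in producer surplus = 224/3 - 200/3 = 8.

8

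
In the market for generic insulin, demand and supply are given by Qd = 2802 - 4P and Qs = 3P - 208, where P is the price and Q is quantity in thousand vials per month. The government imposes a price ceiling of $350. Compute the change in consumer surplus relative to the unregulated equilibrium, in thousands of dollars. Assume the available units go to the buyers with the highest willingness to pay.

Setting quantity demanded equal to quantity supplied, 2802 - 4P = 3P - 208, gives P* = 430 and Q* = 1082.
Since 350 < 430, the ceiling is binding.
At P = 350: Qd = 2802 - 4·350 = 1402 and Qs = 3·350 - 208 = 842.
Consumer surplus without the control is ½ · (700.5 - 430) · 1082 = 146340.5.
With the ceiling, 842 units are sold at 350 (assume they go to the highest-value buyers). The demand price at Q = 842 is 490, so CS = ½ · [(700.5 - 350) + (490 - 350)] · 842 = 206500.5.
Change in consumer surplus = 206500.5 - 146340.5 = 60160.

60160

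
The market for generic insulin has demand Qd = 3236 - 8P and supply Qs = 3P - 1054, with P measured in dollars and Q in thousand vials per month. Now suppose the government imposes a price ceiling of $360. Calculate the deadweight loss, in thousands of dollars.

1856.25

In a free market, 3236 - 8P = 3P - 1054 gives the equilibrium P* = 390, Q* = 116.
Because the ceiling (360) lies below the market-clearing price, it is binding.
At P = 360: Qd = 3236 - 8·360 = 356 and Qs = 3·360 - 1054 = 26.
Quantity traded falls to 26. At Q = 26 the demand price is (3236 - 26)/8 = 401.25 and the supply price is (1054 + 26)/3 = 360.
Deadweight loss = ½ · (401.25 - 360) · (116 - 26) = ½ · 41.25 · 90 = 1856.25.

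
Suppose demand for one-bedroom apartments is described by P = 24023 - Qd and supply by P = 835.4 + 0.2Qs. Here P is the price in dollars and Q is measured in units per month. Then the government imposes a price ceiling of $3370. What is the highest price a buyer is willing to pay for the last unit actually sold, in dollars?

11350

Rearranging demand gives Qd = 24023 - P; rearranging supply gives Qs = 5P - 4177. Setting quantity demanded equal to quantity supplied, 24023 - P = 5P - 4177, gives P* = 4700 and Q* = 19323.
The ceiling of 3370 is below the equilibrium price 4700, so it binds.
At P = 3370: Qd = 24023 - 3370 = 20653 and Qs = 5·3370 - 4177 = 12673.
Only 12673 units reach the market. On the demand curve, the marginal buyer's willingness to pay at Q = 12673 is (24023 - 12673) = 11350.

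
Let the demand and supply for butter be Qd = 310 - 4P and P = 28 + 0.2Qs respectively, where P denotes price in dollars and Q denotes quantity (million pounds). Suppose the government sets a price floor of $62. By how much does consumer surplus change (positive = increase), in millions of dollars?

-1032

Rearranging supply gives Qs = 5P - 140. Equilibrium: 310 - 4P = 5P - 140, so 450 = 9P and P* = 50, Q* = 110.
Because the floor (62) lies above the market-clearing price, it is binding.
At P = 62: Qd = 310 - 4·62 = 62 and Qs = 5·62 - 140 = 170.
Consumer surplus without the control is ½ · (77.5 - 50) · 110 = 1512.5.
With the floor, consumers buy 62 units at 62, so CS = ½ · (77.5 - 62) · 62 = 480.5.
Change in consumer surplus = 480.5 - 1512.5 = -1032.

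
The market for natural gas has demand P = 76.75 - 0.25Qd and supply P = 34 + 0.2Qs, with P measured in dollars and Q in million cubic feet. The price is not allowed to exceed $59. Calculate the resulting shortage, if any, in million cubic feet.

Rearranging demand gives Qd = 307 - 4P; rearranging supply gives Qs = 5P - 170. Setting quantity demanded equal to quantity supplied, 307 - 4P = 5P - 170, gives P* = 53 and Q* = 95.
Since 59 is above P* = 53, the ceiling does not bind and the free-market outcome prevails.
Since the control does not bind, there is no shortage.

0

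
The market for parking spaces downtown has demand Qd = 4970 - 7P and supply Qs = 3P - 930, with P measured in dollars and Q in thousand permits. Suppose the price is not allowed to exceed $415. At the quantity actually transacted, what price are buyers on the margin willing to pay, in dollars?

Setting quantity demanded equal to quantity supplied, 4970 - 7P = 3P - 930, gives P* = 590 and Q* = 840.
The ceiling of 415 is below the equilibrium price 590, so it binds.
At P = 415: Qd = 4970 - 7·415 = 2065 and Qs = 3·415 - 930 = 315.
Only 315 units reach the market. On the demand curve, the marginal buyer's willingness to pay at Q = 315 is (4970 - 315)/7 = 665.

665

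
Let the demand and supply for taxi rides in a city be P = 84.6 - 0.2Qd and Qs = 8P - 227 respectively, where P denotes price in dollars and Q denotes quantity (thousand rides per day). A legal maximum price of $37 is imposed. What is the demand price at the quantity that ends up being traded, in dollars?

70.8

Rearranging demand gives Qd = 423 - 5P. Setting quantity demanded equal to quantity supplied, 423 - 5P = 8P - 227, gives P* = 50 and Q* = 173.
Because the ceiling (37) lies below the market-clearing price, it is binding.
At P = 37: Qd = 423 - 5·37 = 238 and Qs = 8·37 - 227 = 69.
Only 69 units reach the market. On the demand curve, the marginal buyer's willingness to pay at Q = 69 is (423 - 69)/5 = 70.8.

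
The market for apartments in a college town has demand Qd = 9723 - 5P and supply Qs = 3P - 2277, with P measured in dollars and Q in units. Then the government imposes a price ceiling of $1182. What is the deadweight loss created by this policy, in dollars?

Without the control the market clears where 9723 - 5P = 3P - 2277, i.e. P* = 1500 and Q* = 2223.
Because the ceiling (1182) lies below the market-clearing price, it is binding.
At P = 1182: Qd = 9723 - 5·1182 = 3813 and Qs = 3·1182 - 2277 = 1269.
Quantity traded falls to 1269. At Q = 1269 the demand price is (9723 - 1269)/5 = 1690.8 and the supply price is (2277 + 1269)/3 = 1182.
Deadweight loss = ½ · (1690.8 - 1182) · (2223 - 1269) = ½ · 508.8 · 954 = 242697.6.

242697.6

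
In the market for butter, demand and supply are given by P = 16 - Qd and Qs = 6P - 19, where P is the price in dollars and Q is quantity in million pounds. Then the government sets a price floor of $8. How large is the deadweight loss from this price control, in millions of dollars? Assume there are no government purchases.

Rearranging demand gives Qd = 16 - P. Equilibrium: 16 - P = 6P - 19, so 35 = 7P and P* = 5, Q* = 11.
Because the floor (8) lies above the market-clearing price, it is binding.
At P = 8: Qd = 16 - 8 = 8 and Qs = 6·8 - 19 = 29.
Quantity traded falls to 8. At Q = 8 the demand price is 16 - 8 = 8 and the supply price is (19 + 8)/6 = 4.5.
Deadweight loss = ½ · (8 - 4.5) · (11 - 8) = ½ · 3.5 · 3 = 5.25.

5.25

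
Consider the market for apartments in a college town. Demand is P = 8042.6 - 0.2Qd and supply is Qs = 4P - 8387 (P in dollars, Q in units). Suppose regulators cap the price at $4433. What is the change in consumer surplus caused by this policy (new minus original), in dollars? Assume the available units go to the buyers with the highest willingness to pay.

7540472.6

Rearranging demand gives Qd = 40213 - 5P. In a free market, 40213 - 5P = 4P - 8387 gives the equilibrium P* = 5400, Q* = 13213.
Because the ceiling (4433) lies below the market-clearing price, it is binding.
At P = 4433: Qd = 40213 - 5·4433 = 18048 and Qs = 4·4433 - 8387 = 9345.
Consumer surplus without the control is ½ · (8042.6 - 5400) · 13213 = 17458336.9.
With the ceiling, 9345 units are sold at 4433 (assume they go to the highest-value buyers). The demand price at Q = 9345 is 6173.6, so CS = ½ · [(8042.6 - 4433) + (6173.6 - 4433)] · 9345 = 24998809.5.
Change in consumer surplus = 24998809.5 - 17458336.9 = 7540472.6.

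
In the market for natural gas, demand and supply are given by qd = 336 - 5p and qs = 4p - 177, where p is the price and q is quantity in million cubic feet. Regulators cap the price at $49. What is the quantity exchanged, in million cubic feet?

19

In a free market, 336 - 5p = 4p - 177 gives the equilibrium p* = 57, q* = 51.
Because the ceiling (49) lies below the market-clearing price, it is binding.
At p = 49: qd = 336 - 5·49 = 91 and qs = 4·49 - 177 = 19.
The quantity actually transacted is the short side, supply: 19.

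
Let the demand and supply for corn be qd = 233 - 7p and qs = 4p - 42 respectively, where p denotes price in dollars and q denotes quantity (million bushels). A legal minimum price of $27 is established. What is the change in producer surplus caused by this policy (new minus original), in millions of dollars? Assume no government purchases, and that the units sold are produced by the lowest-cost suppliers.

63.5

In a free market, 233 - 7p = 4p - 42 gives the equilibrium p* = 25, q* = 58.
Since 27 > 25, the floor is binding.
At p = 27: qd = 233 - 7·27 = 44 and qs = 4·27 - 42 = 66.
Producer surplus without the control is ½ · (25 - 10.5) · 58 = 420.5.
With the floor, 44 units are sold at 27. The supply price at q = 44 is 21.5, so PS = ½ · [(27 - 10.5) + (27 - 21.5)] · 44 = 484.
Change in producer surplus = 484 - 420.5 = 63.5.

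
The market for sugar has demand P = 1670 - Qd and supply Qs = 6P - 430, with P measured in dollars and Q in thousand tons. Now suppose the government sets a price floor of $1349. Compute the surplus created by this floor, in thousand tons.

7343

Rearranging demand gives Qd = 1670 - P. Without the control the market clears where 1670 - P = 6P - 430, i.e. P* = 300 and Q* = 1370.
The floor of 1349 is above the equilibrium price 300, so it binds.
At P = 1349: Qd = 1670 - 1349 = 321 and Qs = 6·1349 - 430 = 7664.
Surplus = Qs - Qd = 7664 - 321 = 7343.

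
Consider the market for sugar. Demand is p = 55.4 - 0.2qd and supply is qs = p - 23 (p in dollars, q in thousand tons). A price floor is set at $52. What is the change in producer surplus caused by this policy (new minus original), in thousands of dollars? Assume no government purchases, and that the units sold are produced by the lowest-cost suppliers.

Rearranging demand gives qd = 277 - 5p. Setting quantity demanded equal to quantity supplied, 277 - 5p = p - 23, gives p* = 50 and q* = 27.
The floor of 52 is above the equilibrium price 50, so it binds.
At p = 52: qd = 277 - 5·52 = 17 and qs = 52 - 23 = 29.
Producer surplus without the control is ½ · (50 - 23) · 27 = 364.5.
With the floor, 17 units are sold at 52. The supply price at q = 17 is 40, so PS = ½ · [(52 - 23) + (52 - 40)] · 17 = 348.5.
Change in producer surplus = 348.5 - 364.5 = -16.

-16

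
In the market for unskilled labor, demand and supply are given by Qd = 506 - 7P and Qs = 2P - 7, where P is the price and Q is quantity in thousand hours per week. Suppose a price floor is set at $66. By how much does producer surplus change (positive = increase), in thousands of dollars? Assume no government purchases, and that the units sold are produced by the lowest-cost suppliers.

-596.25

Equilibrium: 506 - 7P = 2P - 7, so 513 = 9P and P* = 57, Q* = 107.
Since 66 > 57, the floor is binding.
At P = 66: Qd = 506 - 7·66 = 44 and Qs = 2·66 - 7 = 125.
Producer surplus without the control is ½ · (57 - 3.5) · 107 = 2862.25.
With the floor, 44 units are sold at 66. The supply price at Q = 44 is 25.5, so PS = ½ · [(66 - 3.5) + (66 - 25.5)] · 44 = 2266.
Change in producer surplus = 2266 - 2862.25 = -596.25.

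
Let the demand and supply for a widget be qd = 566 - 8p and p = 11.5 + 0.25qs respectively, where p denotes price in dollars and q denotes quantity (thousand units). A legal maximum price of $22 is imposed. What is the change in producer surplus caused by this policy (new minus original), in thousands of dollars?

-2900

Rearranging supply gives qs = 4p - 46. Without the control the market clears where 566 - 8p = 4p - 46, i.e. p* = 51 and q* = 158.
Since 22 < 51, the ceiling is binding.
At p = 22: qd = 566 - 8·22 = 390 and qs = 4·22 - 46 = 42.
Producer surplus without the control is ½ · (51 - 11.5) · 158 = 3120.5.
With the ceiling, producers sell 42 units at 22, so PS = ½ · (22 - 11.5) · 42 = 220.5.
Change in producer surplus = 220.5 - 3120.5 = -2900.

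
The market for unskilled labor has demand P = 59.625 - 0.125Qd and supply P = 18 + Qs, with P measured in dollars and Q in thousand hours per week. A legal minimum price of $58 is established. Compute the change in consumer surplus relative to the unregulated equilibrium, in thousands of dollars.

-75

Rearranging demand gives Qd = 477 - 8P; rearranging supply gives Qs = P - 18. Equilibrium: 477 - 8P = P - 18, so 495 = 9P and P* = 55, Q* = 37.
The floor of 58 is above the equilibrium price 55, so it binds.
At P = 58: Qd = 477 - 8·58 = 13 and Qs = 58 - 18 = 40.
Consumer surplus without the control is ½ · (59.625 - 55) · 37 = 85.5625.
With the floor, consumers buy 13 units at 58, so CS = ½ · (59.625 - 58) · 13 = 10.5625.
Change in consumer surplus = 10.5625 - 85.5625 = -75.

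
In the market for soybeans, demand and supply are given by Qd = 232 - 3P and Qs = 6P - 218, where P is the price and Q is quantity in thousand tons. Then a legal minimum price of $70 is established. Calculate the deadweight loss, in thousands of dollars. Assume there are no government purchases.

900

Equilibrium: 232 - 3P = 6P - 218, so 450 = 9P and P* = 50, Q* = 82.
The floor of 70 is above the equilibrium price 50, so it binds.
At P = 70: Qd = 232 - 3·70 = 22 and Qs = 6·70 - 218 = 202.
Quantity traded falls to 22. At Q = 22 the demand price is (232 - 22)/3 = 70 and the supply price is (218 + 22)/6 = 40.
Deadweight loss = ½ · (70 - 40) · (82 - 22) = ½ · 30 · 60 = 900.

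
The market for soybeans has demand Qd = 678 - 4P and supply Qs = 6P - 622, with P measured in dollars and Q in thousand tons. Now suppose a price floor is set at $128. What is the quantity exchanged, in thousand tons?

Setting quantity demanded equal to quantity supplied, 678 - 4P = 6P - 622, gives P* = 130 and Q* = 158.
Since 128 is below P* = 130, the floor does not bind and the free-market outcome prevails.

158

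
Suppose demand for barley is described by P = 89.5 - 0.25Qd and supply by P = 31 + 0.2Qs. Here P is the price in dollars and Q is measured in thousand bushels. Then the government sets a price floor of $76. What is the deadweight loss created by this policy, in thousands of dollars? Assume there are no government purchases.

Rearranging demand gives Qd = 358 - 4P; rearranging supply gives Qs = 5P - 155. Without the control the market clears where 358 - 4P = 5P - 155, i.e. P* = 57 and Q* = 130.
Since 76 > 57, the floor is binding.
At P = 76: Qd = 358 - 4·76 = 54 and Qs = 5·76 - 155 = 225.
Quantity traded falls to 54. At Q = 54 the demand price is (358 - 54)/4 = 76 and the supply price is (155 + 54)/5 = 41.8.
Deadweight loss = ½ · (76 - 41.8) · (130 - 54) = ½ · 34.2 · 76 = 1299.6.

1299.6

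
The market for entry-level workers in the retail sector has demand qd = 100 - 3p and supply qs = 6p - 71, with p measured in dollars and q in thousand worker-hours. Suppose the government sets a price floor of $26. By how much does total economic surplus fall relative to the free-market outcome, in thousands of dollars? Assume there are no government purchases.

110.25

Without the control the market clears where 100 - 3p = 6p - 71, i.e. p* = 19 and q* = 43.
Since 26 > 19, the floor is binding.
At p = 26: qd = 100 - 3·26 = 22 and qs = 6·26 - 71 = 85.
Quantity traded falls to 22. At q = 22 the demand price is (100 - 22)/3 = 26 and the supply price is (71 + 22)/6 = 15.5.
Deadweight loss = ½ · (26 - 15.5) · (43 - 22) = ½ · 10.5 · 21 = 110.25.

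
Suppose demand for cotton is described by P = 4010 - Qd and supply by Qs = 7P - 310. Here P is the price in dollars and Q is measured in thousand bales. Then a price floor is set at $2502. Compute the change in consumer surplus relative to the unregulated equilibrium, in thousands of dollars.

-4883418

Rearranging demand gives Qd = 4010 - P. Equilibrium: 4010 - P = 7P - 310, so 4320 = 8P and P* = 540, Q* = 3470.
The floor of 2502 is above the equilibrium price 540, so it binds.
At P = 2502: Qd = 4010 - 2502 = 1508 and Qs = 7·2502 - 310 = 17204.
Consumer surplus without the control is ½ · (4010 - 540) · 3470 = 6020450.
With the floor, consumers buy 1508 units at 2502, so CS = ½ · (4010 - 2502) · 1508 = 1137032.
Change in consumer surplus = 1137032 - 6020450 = -4883418.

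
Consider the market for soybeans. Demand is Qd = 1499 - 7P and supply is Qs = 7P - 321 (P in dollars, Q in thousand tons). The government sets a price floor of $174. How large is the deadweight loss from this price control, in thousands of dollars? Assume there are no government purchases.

13552

Equilibrium: 1499 - 7P = 7P - 321, so 1820 = 14P and P* = 130, Q* = 589.
Since 174 > 130, the floor is binding.
At P = 174: Qd = 1499 - 7·174 = 281 and Qs = 7·174 - 321 = 897.
Quantity traded falls to 281. At Q = 281 the demand price is (1499 - 281)/7 = 174 and the supply price is (321 + 281)/7 = 86.
Deadweight loss = ½ · (174 - 86) · (589 - 281) = ½ · 88 · 308 = 13552.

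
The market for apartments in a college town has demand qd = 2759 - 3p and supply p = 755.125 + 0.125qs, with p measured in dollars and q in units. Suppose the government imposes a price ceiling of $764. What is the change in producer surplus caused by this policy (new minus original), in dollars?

-7740

Rearranging supply gives qs = 8p - 6041. Without the control the market clears where 2759 - 3p = 8p - 6041, i.e. p* = 800 and q* = 359.
The ceiling of 764 is below the equilibrium price 800, so it binds.
At p = 764: qd = 2759 - 3·764 = 467 and qs = 8·764 - 6041 = 71.
Producer surplus without the control is ½ · (800 - 755.125) · 359 = 8055.0625.
With the ceiling, producers sell 71 units at 764, so PS = ½ · (764 - 755.125) · 71 = 315.0625.
Change in producer surplus = 315.0625 - 8055.0625 = -7740.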